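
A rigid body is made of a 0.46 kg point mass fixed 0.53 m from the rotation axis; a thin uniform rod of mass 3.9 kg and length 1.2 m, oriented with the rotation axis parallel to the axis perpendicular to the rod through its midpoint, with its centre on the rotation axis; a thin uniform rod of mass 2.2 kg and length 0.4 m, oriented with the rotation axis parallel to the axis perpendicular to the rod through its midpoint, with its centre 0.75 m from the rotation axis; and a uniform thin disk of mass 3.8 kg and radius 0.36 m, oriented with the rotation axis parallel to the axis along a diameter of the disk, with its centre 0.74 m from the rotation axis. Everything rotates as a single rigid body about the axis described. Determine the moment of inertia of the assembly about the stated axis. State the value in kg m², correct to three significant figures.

4.07

Point mass: I_cm = 0; centre at d = 0.53 m, so I = I_cm + Md² gives I = 0 + (0.46)(0.53)² = 0.12921 kg m².
Thin rod: I_cm = (1/12)ML² = (1/12)(3.9)(1.2)² = 0.468 kg m²; axis through the centre, so I = 0.468 kg m².
Thin rod: I_cm = (1/12)ML² = (1/12)(2.2)(0.4)² = 0.029333 kg m²; centre at d = 0.75 m, so I = I_cm + Md² gives I = 0.029333 + (2.2)(0.75)² = 1.2668 kg m².
Thin disk: I_cm = (1/4)MR² = (1/4)(3.8)(0.36)² = 0.12312 kg m²; centre at d = 0.74 m, so I = I_cm + Md² gives I = 0.12312 + (3.8)(0.74)² = 2.204 kg m².
Total I = 0.12921 + 0.468 + 1.2668 + 2.204 = 4.068 kg m².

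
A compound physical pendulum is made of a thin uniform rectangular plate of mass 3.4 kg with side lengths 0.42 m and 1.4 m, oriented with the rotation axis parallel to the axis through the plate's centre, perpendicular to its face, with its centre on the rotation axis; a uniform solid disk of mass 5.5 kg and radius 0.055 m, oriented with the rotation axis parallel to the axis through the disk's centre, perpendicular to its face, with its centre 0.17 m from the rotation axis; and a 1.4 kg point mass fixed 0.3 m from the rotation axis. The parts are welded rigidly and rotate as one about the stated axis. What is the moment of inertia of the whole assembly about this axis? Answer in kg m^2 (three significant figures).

Rectangular plate: I_cm = (1/12)M(a²+b²) = (1/12)(3.4)[(0.42)² + (1.4)²] = 0.60531 kg m^2; axis through the centre, so I = 0.60531 kg m^2.
Solid disk: I_cm = (1/2)MR² = (1/2)(5.5)(0.055)² = 0.0083187 kg m^2; centre at d = 0.17 m, so the parallel axis theorem gives I = 0.0083187 + (5.5)(0.17)² = 0.16727 kg m^2.
Point mass: I_cm = 0; centre at d = 0.3 m, so the parallel axis theorem gives I = 0 + (1.4)(0.3)² = 0.126 kg m^2.
Total I = 0.60531 + 0.16727 + 0.126 = 0.89858 kg m^2.

0.899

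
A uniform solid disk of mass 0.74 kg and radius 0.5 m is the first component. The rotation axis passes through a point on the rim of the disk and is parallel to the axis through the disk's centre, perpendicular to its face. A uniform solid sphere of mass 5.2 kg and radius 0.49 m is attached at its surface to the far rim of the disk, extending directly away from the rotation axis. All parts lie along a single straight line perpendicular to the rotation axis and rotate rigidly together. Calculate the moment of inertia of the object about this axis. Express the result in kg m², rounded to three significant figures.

Solid disk: I_cm = (1/2)MR² = (1/2)(0.74)(0.5)² = 0.0925 kg m²; centre at d = 0.5 m, so I = I_cm + Md² gives I = 0.0925 + (0.74)(0.5)² = 0.2775 kg m².
Solid sphere: I_cm = (2/5)MR² = (2/5)(5.2)(0.49)² = 0.49941 kg m²; centre at d = 0.5 + 0.5 + 0.49 = 1.49 m, so I = I_cm + Md² gives I = 0.49941 + (5.2)(1.49)² = 12.044 kg m².
Total I = 0.2775 + 12.044 = 12.321 kg m².

12.3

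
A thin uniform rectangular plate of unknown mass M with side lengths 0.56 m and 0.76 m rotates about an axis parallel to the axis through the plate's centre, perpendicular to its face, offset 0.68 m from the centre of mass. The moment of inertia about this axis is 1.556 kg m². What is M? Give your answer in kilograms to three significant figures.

2.90

I = I_cm + Md² = (1/12)M(a²+b²) + Md² = M·[0.0833333·[(0.56)² + (0.76)²] + (0.68)²] = M·0.53667.
So M = 1.556 / 0.53667 = 2.8994 kg.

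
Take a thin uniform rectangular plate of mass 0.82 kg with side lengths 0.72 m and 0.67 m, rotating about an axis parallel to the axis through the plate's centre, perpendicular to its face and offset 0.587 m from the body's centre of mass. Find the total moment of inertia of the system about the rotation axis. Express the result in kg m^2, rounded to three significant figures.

0.349

I_cm = (1/12)M(a²+b²) = (1/12)(0.82)[(0.72)² + (0.67)²] = 0.066099 kg m^2; centre at d = 0.587 m, so the parallel axis theorem gives I = 0.066099 + (0.82)(0.587)² = 0.34865 kg m^2.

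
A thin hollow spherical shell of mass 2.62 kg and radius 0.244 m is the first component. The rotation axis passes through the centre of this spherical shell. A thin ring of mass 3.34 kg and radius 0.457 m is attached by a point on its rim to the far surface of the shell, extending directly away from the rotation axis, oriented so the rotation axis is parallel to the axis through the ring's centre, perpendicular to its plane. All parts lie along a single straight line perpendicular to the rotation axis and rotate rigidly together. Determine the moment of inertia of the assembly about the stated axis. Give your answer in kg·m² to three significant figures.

2.44

Spherical shell: I_cm = (2/3)MR² = (2/3)(2.62)(0.244)² = 0.10399 kg·m²; axis through the centre, so I = 0.10399 kg·m².
Thin ring: I_cm = MR² = (3.34)(0.457)² = 0.69756 kg·m²; centre at d = 0.244 + 0.457 = 0.701 m, so I = I_cm + Md² gives I = 0.69756 + (3.34)(0.701)² = 2.3388 kg·m².
Total I = 0.10399 + 2.3388 = 2.4428 kg·m².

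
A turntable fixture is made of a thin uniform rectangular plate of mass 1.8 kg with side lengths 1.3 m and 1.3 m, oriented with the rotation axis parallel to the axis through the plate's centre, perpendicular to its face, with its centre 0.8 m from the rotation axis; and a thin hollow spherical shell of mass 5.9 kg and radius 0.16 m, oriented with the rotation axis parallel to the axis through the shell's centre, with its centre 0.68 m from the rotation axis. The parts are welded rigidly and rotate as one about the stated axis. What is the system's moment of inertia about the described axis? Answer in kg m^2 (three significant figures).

Rectangular plate: I_cm = (1/12)M(a²+b²) = (1/12)(1.8)[(1.3)² + (1.3)²] = 0.507 kg m^2; centre at d = 0.8 m, so I = I_cm + Md² gives I = 0.507 + (1.8)(0.8)² = 1.659 kg m^2.
Spherical shell: I_cm = (2/3)MR² = (2/3)(5.9)(0.16)² = 0.10069 kg m^2; centre at d = 0.68 m, so I = I_cm + Md² gives I = 0.10069 + (5.9)(0.68)² = 2.8289 kg m^2.
Total I = 1.659 + 2.8289 = 4.4879 kg m^2.

4.49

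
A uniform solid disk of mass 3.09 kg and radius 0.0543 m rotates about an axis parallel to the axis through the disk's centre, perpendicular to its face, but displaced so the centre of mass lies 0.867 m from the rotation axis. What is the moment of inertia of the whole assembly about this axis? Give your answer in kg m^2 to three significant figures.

2.33

I_cm = (1/2)MR² = (1/2)(3.09)(0.0543)² = 0.0045554 kg m^2; centre at d = 0.867 m, so the parallel axis theorem gives I = 0.0045554 + (3.09)(0.867)² = 2.3273 kg m^2.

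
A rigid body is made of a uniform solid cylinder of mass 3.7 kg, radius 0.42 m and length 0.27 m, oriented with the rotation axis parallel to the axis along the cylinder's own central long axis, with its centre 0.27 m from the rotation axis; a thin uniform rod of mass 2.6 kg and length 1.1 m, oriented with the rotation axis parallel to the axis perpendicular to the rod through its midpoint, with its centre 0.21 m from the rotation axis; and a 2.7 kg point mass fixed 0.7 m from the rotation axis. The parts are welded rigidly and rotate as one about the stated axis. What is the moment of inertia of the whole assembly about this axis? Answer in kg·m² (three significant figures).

2.30

Solid cylinder: I_cm = (1/2)MR² = (1/2)(3.7)(0.42)² = 0.32634 kg·m²; centre at d = 0.27 m, so I = I_cm + Md² gives I = 0.32634 + (3.7)(0.27)² = 0.59607 kg·m².
Thin rod: I_cm = (1/12)ML² = (1/12)(2.6)(1.1)² = 0.26217 kg·m²; centre at d = 0.21 m, so I = I_cm + Md² gives I = 0.26217 + (2.6)(0.21)² = 0.37683 kg·m².
Point mass: I_cm = 0; centre at d = 0.7 m, so I = I_cm + Md² gives I = 0 + (2.7)(0.7)² = 1.323 kg·m².
Total I = 0.59607 + 0.37683 + 1.323 = 2.2959 kg·m².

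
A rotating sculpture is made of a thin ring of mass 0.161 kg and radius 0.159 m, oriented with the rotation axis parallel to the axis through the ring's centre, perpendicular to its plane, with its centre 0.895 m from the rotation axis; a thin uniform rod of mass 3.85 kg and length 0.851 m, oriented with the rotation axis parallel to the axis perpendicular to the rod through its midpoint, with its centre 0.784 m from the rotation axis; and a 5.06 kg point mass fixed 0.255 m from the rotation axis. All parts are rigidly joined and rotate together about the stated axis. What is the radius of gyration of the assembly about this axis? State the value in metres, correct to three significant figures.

0.581

Thin ring: I_cm = MR² = (0.161)(0.159)² = 0.0040702 kg·m²; centre at d = 0.895 m, so the parallel axis theorem gives I = 0.0040702 + (0.161)(0.895)² = 0.13304 kg·m².
Thin rod: I_cm = (1/12)ML² = (1/12)(3.85)(0.851)² = 0.23235 kg·m²; centre at d = 0.784 m, so the parallel axis theorem gives I = 0.23235 + (3.85)(0.784)² = 2.5988 kg·m².
Point mass: I_cm = 0; centre at d = 0.255 m, so the parallel axis theorem gives I = 0 + (5.06)(0.255)² = 0.32903 kg·m².
Total I = 3.0608 kg·m²; total mass M = 9.071 kg.
k = √(I/M) = √(3.0608/9.071) = 0.58089 m.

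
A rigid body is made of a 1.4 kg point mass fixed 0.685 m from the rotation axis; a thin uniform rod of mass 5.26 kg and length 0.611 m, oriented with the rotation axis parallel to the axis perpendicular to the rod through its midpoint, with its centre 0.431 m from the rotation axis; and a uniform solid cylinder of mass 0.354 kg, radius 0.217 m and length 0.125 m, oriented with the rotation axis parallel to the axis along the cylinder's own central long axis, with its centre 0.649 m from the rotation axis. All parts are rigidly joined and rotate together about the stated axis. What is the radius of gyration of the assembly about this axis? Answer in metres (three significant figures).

Point mass: I_cm = 0; centre at d = 0.685 m, so the parallel axis theorem gives I = 0 + (1.4)(0.685)² = 0.65692 kg m^2.
Thin rod: I_cm = (1/12)ML² = (1/12)(5.26)(0.611)² = 0.16364 kg m^2; centre at d = 0.431 m, so the parallel axis theorem gives I = 0.16364 + (5.26)(0.431)² = 1.1407 kg m^2.
Solid cylinder: I_cm = (1/2)MR² = (1/2)(0.354)(0.217)² = 0.0083348 kg m^2; centre at d = 0.649 m, so the parallel axis theorem gives I = 0.0083348 + (0.354)(0.649)² = 0.15744 kg m^2.
Total I = 1.9551 kg m^2; total mass M = 7.014 kg.
k = √(I/M) = √(1.9551/7.014) = 0.52796 m.

0.528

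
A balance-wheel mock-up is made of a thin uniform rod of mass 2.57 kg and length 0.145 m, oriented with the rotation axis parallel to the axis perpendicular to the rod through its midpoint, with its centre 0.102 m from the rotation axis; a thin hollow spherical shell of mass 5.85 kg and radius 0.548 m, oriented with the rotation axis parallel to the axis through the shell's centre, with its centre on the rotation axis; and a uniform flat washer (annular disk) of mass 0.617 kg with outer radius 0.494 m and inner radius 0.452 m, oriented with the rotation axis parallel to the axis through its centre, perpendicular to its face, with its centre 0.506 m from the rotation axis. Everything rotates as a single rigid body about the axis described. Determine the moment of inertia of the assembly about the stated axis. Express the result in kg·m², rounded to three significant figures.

1.50

Thin rod: I_cm = (1/12)ML² = (1/12)(2.57)(0.145)² = 0.0045029 kg·m²; centre at d = 0.102 m, so the parallel axis theorem gives I = 0.0045029 + (2.57)(0.102)² = 0.031241 kg·m².
Spherical shell: I_cm = (2/3)MR² = (2/3)(5.85)(0.548)² = 1.1712 kg·m²; axis through the centre, so I = 1.1712 kg·m².
Annular disk: I_cm = (1/2)M(R²+r²) = (1/2)(0.617)[(0.494)² + (0.452)²] = 0.13831 kg·m²; centre at d = 0.506 m, so the parallel axis theorem gives I = 0.13831 + (0.617)(0.506)² = 0.29629 kg·m².
Total I = 0.031241 + 1.1712 + 0.29629 = 1.4987 kg·m².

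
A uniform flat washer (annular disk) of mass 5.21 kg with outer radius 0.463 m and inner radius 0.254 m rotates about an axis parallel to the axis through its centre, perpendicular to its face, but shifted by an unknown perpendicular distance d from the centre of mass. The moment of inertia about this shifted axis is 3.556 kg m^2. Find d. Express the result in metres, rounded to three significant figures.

About the centre-of-mass axis, I_cm = (1/2)M(R²+r²) = (1/2)(5.21)[(0.463)² + (0.254)²] = 0.7265 kg m^2.
Parallel axis theorem: I = I_cm + Md², so Md² = 3.556 − 0.7265 = 2.8295 kg m^2.
d = √(2.8295 / 5.21) = 0.73695 m.

0.737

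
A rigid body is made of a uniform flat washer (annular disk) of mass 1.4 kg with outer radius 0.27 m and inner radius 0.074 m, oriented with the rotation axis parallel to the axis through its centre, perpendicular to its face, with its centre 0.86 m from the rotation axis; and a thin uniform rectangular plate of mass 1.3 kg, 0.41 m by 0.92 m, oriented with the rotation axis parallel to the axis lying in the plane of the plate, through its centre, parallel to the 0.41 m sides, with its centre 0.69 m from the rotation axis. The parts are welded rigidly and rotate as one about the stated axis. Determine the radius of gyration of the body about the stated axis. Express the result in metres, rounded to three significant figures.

0.817

Annular disk: I_cm = (1/2)M(R²+r²) = (1/2)(1.4)[(0.27)² + (0.074)²] = 0.054863 kg·m²; centre at d = 0.86 m, so the parallel axis theorem gives I = 0.054863 + (1.4)(0.86)² = 1.0903 kg·m².
Rectangular plate: I_cm = (1/12)Mb² = (1/12)(1.3)(0.92)² = 0.091693 kg·m²; centre at d = 0.69 m, so the parallel axis theorem gives I = 0.091693 + (1.3)(0.69)² = 0.71062 kg·m².
Total I = 1.8009 kg·m²; total mass M = 2.7 kg.
k = √(I/M) = √(1.8009/2.7) = 0.81671 m.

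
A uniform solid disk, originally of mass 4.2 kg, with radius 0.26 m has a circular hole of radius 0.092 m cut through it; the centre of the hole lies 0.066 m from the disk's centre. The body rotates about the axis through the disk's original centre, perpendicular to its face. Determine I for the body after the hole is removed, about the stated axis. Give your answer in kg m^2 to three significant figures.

0.137

Unpierced body about its centre: I₀ = (1/2)MR² = (1/2)(4.2)(0.26)² = 0.14196 kg m^2.
The removed disk has mass m = M·(r/R)² = (4.2)(0.092/0.26)² = 0.52587 kg (same uniform areal density).
Its moment of inertia about the rotation axis (parallel-axis theorem): I_hole = (1/2)mr² + md² = (1/2)(0.52587)(0.092)² + (0.52587)(0.066)² = 0.0045162 kg m^2.
Treating the hole as negative mass, I = I₀ − I_hole = 0.14196 − 0.0045162 = 0.13744 kg m^2.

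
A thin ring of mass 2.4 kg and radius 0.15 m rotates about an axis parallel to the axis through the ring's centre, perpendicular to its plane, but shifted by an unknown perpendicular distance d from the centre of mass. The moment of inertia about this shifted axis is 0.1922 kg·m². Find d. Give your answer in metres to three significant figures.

0.240

About the centre-of-mass axis, I_cm = MR² = (2.4)(0.15)² = 0.054 kg·m².
Parallel axis theorem: I = I_cm + Md², so Md² = 0.1922 − 0.054 = 0.1382 kg·m².
d = √(0.1382 / 2.4) = 0.23997 m.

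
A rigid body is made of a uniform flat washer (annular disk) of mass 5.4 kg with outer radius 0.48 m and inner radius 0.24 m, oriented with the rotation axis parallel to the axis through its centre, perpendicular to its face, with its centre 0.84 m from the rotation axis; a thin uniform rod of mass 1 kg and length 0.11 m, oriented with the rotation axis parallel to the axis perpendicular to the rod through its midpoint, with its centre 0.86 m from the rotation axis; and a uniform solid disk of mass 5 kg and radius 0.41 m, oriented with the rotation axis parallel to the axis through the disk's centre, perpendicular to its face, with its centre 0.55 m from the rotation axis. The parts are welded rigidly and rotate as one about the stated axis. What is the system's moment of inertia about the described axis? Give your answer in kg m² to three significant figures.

7.26

Annular disk: I_cm = (1/2)M(R²+r²) = (1/2)(5.4)[(0.48)² + (0.24)²] = 0.7776 kg m²; centre at d = 0.84 m, so I = I_cm + Md² gives I = 0.7776 + (5.4)(0.84)² = 4.5878 kg m².
Thin rod: I_cm = (1/12)ML² = (1/12)(1)(0.11)² = 0.0010083 kg m²; centre at d = 0.86 m, so I = I_cm + Md² gives I = 0.0010083 + (1)(0.86)² = 0.74061 kg m².
Solid disk: I_cm = (1/2)MR² = (1/2)(5)(0.41)² = 0.42025 kg m²; centre at d = 0.55 m, so I = I_cm + Md² gives I = 0.42025 + (5)(0.55)² = 1.9327 kg m².
Total I = 4.5878 + 0.74061 + 1.9327 = 7.2612 kg m².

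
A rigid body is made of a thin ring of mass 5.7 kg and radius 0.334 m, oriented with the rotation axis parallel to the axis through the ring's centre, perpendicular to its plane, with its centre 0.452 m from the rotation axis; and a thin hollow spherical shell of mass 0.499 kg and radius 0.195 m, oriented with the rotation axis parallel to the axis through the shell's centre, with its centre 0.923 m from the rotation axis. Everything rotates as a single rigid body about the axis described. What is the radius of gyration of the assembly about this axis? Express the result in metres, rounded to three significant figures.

0.601

Thin ring: I_cm = MR² = (5.7)(0.334)² = 0.63587 kg·m²; centre at d = 0.452 m, so the parallel axis theorem gives I = 0.63587 + (5.7)(0.452)² = 1.8004 kg·m².
Spherical shell: I_cm = (2/3)MR² = (2/3)(0.499)(0.195)² = 0.01265 kg·m²; centre at d = 0.923 m, so the parallel axis theorem gives I = 0.01265 + (0.499)(0.923)² = 0.43776 kg·m².
Total I = 2.2382 kg·m²; total mass M = 6.199 kg.
k = √(I/M) = √(2.2382/6.199) = 0.60088 m.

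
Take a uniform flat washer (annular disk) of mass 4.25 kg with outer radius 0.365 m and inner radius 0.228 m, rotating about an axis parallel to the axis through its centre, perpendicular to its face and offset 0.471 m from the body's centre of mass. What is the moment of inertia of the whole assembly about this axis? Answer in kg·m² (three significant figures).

1.34

I_cm = (1/2)M(R²+r²) = (1/2)(4.25)[(0.365)² + (0.228)²] = 0.39357 kg·m²; centre at d = 0.471 m, so the parallel axis theorem gives I = 0.39357 + (4.25)(0.471)² = 1.3364 kg·m².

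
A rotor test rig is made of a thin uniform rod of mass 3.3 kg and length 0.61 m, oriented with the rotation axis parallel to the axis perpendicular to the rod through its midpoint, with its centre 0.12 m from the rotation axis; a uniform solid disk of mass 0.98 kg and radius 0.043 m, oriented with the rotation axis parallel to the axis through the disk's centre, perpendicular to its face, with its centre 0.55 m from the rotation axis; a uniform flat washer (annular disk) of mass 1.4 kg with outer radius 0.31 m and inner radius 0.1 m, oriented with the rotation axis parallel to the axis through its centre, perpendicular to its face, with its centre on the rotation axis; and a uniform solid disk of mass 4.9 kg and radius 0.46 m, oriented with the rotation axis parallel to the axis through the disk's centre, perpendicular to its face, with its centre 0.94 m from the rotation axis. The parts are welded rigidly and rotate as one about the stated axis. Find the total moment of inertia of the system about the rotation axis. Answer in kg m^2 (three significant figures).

5.37

Thin rod: I_cm = (1/12)ML² = (1/12)(3.3)(0.61)² = 0.10233 kg m^2; centre at d = 0.12 m, so I = I_cm + Md² gives I = 0.10233 + (3.3)(0.12)² = 0.14985 kg m^2.
Solid disk: I_cm = (1/2)MR² = (1/2)(0.98)(0.043)² = 0.00090601 kg m^2; centre at d = 0.55 m, so I = I_cm + Md² gives I = 0.00090601 + (0.98)(0.55)² = 0.29736 kg m^2.
Annular disk: I_cm = (1/2)M(R²+r²) = (1/2)(1.4)[(0.31)² + (0.1)²] = 0.07427 kg m^2; axis through the centre, so I = 0.07427 kg m^2.
Solid disk: I_cm = (1/2)MR² = (1/2)(4.9)(0.46)² = 0.51842 kg m^2; centre at d = 0.94 m, so I = I_cm + Md² gives I = 0.51842 + (4.9)(0.94)² = 4.8481 kg m^2.
Total I = 0.14985 + 0.29736 + 0.07427 + 4.8481 = 5.3695 kg m^2.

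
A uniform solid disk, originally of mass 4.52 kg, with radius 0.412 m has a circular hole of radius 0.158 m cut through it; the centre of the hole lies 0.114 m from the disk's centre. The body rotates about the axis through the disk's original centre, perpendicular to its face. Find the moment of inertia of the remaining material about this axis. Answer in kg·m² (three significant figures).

Unpierced body about its centre: I₀ = (1/2)MR² = (1/2)(4.52)(0.412)² = 0.38362 kg·m².
The removed disk has mass m = M·(r/R)² = (4.52)(0.158/0.412)² = 0.66475 kg (same uniform areal density).
Its moment of inertia about the rotation axis (parallel-axis theorem): I_hole = (1/2)mr² + md² = (1/2)(0.66475)(0.158)² + (0.66475)(0.114)² = 0.016936 kg·m².
Treating the hole as negative mass, I = I₀ − I_hole = 0.38362 − 0.016936 = 0.36668 kg·m².

0.367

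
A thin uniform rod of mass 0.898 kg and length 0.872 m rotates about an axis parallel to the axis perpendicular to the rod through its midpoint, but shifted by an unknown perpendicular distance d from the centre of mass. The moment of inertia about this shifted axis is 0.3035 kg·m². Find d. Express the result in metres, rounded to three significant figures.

About the centre-of-mass axis, I_cm = (1/12)ML² = (1/12)(0.898)(0.872)² = 0.056902 kg·m².
Parallel axis theorem: I = I_cm + Md², so Md² = 0.3035 − 0.056902 = 0.2466 kg·m².
d = √(0.2466 / 0.898) = 0.52403 m.

0.524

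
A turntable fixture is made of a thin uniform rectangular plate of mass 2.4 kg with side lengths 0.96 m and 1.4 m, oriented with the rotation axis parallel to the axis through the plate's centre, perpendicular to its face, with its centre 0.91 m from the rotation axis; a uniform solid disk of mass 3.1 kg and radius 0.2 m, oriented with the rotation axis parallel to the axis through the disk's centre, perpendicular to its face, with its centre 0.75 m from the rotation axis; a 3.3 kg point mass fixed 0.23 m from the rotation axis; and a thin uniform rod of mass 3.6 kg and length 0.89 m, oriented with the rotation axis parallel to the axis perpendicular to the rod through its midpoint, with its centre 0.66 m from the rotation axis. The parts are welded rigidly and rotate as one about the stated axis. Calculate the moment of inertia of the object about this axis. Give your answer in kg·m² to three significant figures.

Rectangular plate: I_cm = (1/12)M(a²+b²) = (1/12)(2.4)[(0.96)² + (1.4)²] = 0.57632 kg·m²; centre at d = 0.91 m, so I = I_cm + Md² gives I = 0.57632 + (2.4)(0.91)² = 2.5638 kg·m².
Solid disk: I_cm = (1/2)MR² = (1/2)(3.1)(0.2)² = 0.062 kg·m²; centre at d = 0.75 m, so I = I_cm + Md² gives I = 0.062 + (3.1)(0.75)² = 1.8058 kg·m².
Point mass: I_cm = 0; centre at d = 0.23 m, so I = I_cm + Md² gives I = 0 + (3.3)(0.23)² = 0.17457 kg·m².
Thin rod: I_cm = (1/12)ML² = (1/12)(3.6)(0.89)² = 0.23763 kg·m²; centre at d = 0.66 m, so I = I_cm + Md² gives I = 0.23763 + (3.6)(0.66)² = 1.8058 kg·m².
Total I = 2.5638 + 1.8058 + 0.17457 + 1.8058 = 6.3499 kg·m².

6.35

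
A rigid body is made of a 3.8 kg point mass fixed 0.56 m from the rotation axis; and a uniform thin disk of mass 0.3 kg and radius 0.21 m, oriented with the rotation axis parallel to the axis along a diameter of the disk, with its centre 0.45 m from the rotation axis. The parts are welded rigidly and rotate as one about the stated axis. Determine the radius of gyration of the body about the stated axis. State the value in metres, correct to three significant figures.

0.553

Point mass: I_cm = 0; centre at d = 0.56 m, so I = I_cm + Md² gives I = 0 + (3.8)(0.56)² = 1.1917 kg m^2.
Thin disk: I_cm = (1/4)MR² = (1/4)(0.3)(0.21)² = 0.0033075 kg m^2; centre at d = 0.45 m, so I = I_cm + Md² gives I = 0.0033075 + (0.3)(0.45)² = 0.064058 kg m^2.
Total I = 1.2557 kg m^2; total mass M = 4.1 kg.
k = √(I/M) = √(1.2557/4.1) = 0.55342 m.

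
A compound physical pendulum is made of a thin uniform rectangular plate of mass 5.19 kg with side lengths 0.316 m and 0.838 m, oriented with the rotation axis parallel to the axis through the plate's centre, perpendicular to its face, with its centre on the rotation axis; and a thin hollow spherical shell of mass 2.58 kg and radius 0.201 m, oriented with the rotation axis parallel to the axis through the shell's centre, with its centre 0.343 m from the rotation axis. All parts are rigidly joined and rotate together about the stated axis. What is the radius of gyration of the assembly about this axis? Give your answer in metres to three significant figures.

Rectangular plate: I_cm = (1/12)M(a²+b²) = (1/12)(5.19)[(0.316)² + (0.838)²] = 0.34691 kg·m²; axis through the centre, so I = 0.34691 kg·m².
Spherical shell: I_cm = (2/3)MR² = (2/3)(2.58)(0.201)² = 0.06949 kg·m²; centre at d = 0.343 m, so the parallel axis theorem gives I = 0.06949 + (2.58)(0.343)² = 0.37302 kg·m².
Total I = 0.71993 kg·m²; total mass M = 7.77 kg.
k = √(I/M) = √(0.71993/7.77) = 0.30439 m.

0.304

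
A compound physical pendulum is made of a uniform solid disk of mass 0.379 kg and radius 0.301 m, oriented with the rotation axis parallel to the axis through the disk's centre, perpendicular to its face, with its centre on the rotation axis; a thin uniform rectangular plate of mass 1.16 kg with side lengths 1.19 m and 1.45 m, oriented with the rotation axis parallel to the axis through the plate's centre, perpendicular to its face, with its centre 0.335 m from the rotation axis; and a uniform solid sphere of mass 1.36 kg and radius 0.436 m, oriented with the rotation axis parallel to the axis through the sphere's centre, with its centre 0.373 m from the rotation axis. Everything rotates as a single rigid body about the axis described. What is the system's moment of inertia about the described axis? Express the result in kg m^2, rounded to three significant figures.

Solid disk: I_cm = (1/2)MR² = (1/2)(0.379)(0.301)² = 0.017169 kg m^2; axis through the centre, so I = 0.017169 kg m^2.
Rectangular plate: I_cm = (1/12)M(a²+b²) = (1/12)(1.16)[(1.19)² + (1.45)²] = 0.34013 kg m^2; centre at d = 0.335 m, so the parallel axis theorem gives I = 0.34013 + (1.16)(0.335)² = 0.47031 kg m^2.
Solid sphere: I_cm = (2/5)MR² = (2/5)(1.36)(0.436)² = 0.10341 kg m^2; centre at d = 0.373 m, so the parallel axis theorem gives I = 0.10341 + (1.36)(0.373)² = 0.29263 kg m^2.
Total I = 0.017169 + 0.47031 + 0.29263 = 0.78011 kg m^2.

0.780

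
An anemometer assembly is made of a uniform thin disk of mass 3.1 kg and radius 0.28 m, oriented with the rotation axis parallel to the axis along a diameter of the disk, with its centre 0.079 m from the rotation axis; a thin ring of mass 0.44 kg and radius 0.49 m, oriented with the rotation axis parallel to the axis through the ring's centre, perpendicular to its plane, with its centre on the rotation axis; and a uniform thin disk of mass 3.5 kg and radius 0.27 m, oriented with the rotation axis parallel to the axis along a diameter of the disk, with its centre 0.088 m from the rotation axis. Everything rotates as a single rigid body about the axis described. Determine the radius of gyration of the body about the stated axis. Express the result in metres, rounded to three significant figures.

0.198

Thin disk: I_cm = (1/4)MR² = (1/4)(3.1)(0.28)² = 0.06076 kg·m²; centre at d = 0.079 m, so I = I_cm + Md² gives I = 0.06076 + (3.1)(0.079)² = 0.080107 kg·m².
Thin ring: I_cm = MR² = (0.44)(0.49)² = 0.10564 kg·m²; axis through the centre, so I = 0.10564 kg·m².
Thin disk: I_cm = (1/4)MR² = (1/4)(3.5)(0.27)² = 0.063788 kg·m²; centre at d = 0.088 m, so I = I_cm + Md² gives I = 0.063788 + (3.5)(0.088)² = 0.090892 kg·m².
Total I = 0.27664 kg·m²; total mass M = 7.04 kg.
k = √(I/M) = √(0.27664/7.04) = 0.19823 m.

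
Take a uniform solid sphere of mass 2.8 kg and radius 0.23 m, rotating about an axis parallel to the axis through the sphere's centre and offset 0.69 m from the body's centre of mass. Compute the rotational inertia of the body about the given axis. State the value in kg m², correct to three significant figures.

1.39

I_cm = (2/5)MR² = (2/5)(2.8)(0.23)² = 0.059248 kg m²; centre at d = 0.69 m, so I = I_cm + Md² gives I = 0.059248 + (2.8)(0.69)² = 1.3923 kg m².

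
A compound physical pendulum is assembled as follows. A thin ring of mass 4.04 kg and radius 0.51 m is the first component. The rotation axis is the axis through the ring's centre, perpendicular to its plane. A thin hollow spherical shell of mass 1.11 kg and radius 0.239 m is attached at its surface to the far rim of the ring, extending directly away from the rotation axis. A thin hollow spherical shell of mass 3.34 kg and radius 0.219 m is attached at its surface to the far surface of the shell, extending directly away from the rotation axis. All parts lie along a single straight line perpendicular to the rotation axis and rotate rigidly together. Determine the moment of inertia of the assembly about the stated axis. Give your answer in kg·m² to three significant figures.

Thin ring: I_cm = MR² = (4.04)(0.51)² = 1.0508 kg·m²; axis through the centre, so I = 1.0508 kg·m².
Spherical shell: I_cm = (2/3)MR² = (2/3)(1.11)(0.239)² = 0.04227 kg·m²; centre at d = 0.51 + 0.239 = 0.749 m, so I = I_cm + Md² gives I = 0.04227 + (1.11)(0.749)² = 0.66498 kg·m².
Spherical shell: I_cm = (2/3)MR² = (2/3)(3.34)(0.219)² = 0.10679 kg·m²; centre at d = 0.51 + 0.239 + 0.239 + 0.219 = 1.207 m, so I = I_cm + Md² gives I = 0.10679 + (3.34)(1.207)² = 4.9727 kg·m².
Total I = 1.0508 + 0.66498 + 4.9727 = 6.6885 kg·m².

6.69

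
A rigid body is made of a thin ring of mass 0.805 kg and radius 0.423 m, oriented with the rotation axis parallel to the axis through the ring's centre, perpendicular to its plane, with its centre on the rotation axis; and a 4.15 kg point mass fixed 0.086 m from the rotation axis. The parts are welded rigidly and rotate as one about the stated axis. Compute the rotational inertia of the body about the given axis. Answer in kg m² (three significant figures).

Thin ring: I_cm = MR² = (0.805)(0.423)² = 0.14404 kg m²; axis through the centre, so I = 0.14404 kg m².
Point mass: I_cm = 0; centre at d = 0.086 m, so I = I_cm + Md² gives I = 0 + (4.15)(0.086)² = 0.030693 kg m².
Total I = 0.14404 + 0.030693 = 0.17473 kg m².

0.175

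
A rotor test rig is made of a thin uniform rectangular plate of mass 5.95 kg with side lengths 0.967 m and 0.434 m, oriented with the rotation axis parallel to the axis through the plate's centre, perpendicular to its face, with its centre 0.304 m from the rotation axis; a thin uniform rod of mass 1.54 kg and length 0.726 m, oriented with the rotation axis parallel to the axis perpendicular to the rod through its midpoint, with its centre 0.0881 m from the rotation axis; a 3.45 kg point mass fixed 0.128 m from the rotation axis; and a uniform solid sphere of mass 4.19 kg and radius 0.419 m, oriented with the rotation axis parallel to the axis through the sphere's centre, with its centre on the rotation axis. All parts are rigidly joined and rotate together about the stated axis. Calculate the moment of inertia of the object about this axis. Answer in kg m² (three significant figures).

1.54

Rectangular plate: I_cm = (1/12)M(a²+b²) = (1/12)(5.95)[(0.967)² + (0.434)²] = 0.55704 kg m²; centre at d = 0.304 m, so I = I_cm + Md² gives I = 0.55704 + (5.95)(0.304)² = 1.1069 kg m².
Thin rod: I_cm = (1/12)ML² = (1/12)(1.54)(0.726)² = 0.067641 kg m²; centre at d = 0.0881 m, so I = I_cm + Md² gives I = 0.067641 + (1.54)(0.0881)² = 0.079594 kg m².
Point mass: I_cm = 0; centre at d = 0.128 m, so I = I_cm + Md² gives I = 0 + (3.45)(0.128)² = 0.056525 kg m².
Solid sphere: I_cm = (2/5)MR² = (2/5)(4.19)(0.419)² = 0.29424 kg m²; axis through the centre, so I = 0.29424 kg m².
Total I = 1.1069 + 0.079594 + 0.056525 + 0.29424 = 1.5373 kg m².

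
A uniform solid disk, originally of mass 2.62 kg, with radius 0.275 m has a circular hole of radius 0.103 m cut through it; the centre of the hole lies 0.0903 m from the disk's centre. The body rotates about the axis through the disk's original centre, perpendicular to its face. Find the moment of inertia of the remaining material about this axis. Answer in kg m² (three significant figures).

Unpierced body about its centre: I₀ = (1/2)MR² = (1/2)(2.62)(0.275)² = 0.099069 kg m².
The removed disk has mass m = M·(r/R)² = (2.62)(0.103/0.275)² = 0.36754 kg (same uniform areal density).
Its moment of inertia about the rotation axis (parallel-axis theorem): I_hole = (1/2)mr² + md² = (1/2)(0.36754)(0.103)² + (0.36754)(0.0903)² = 0.0049466 kg m².
Treating the hole as negative mass, I = I₀ − I_hole = 0.099069 − 0.0049466 = 0.094122 kg m².

0.0941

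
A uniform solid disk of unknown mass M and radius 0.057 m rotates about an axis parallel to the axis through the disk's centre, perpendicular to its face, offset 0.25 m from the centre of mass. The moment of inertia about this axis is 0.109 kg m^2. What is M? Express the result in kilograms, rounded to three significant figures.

1.70

I = I_cm + Md² = (1/2)MR² + Md² = M·[0.5·(0.057)² + (0.25)²] = M·0.064125.
So M = 0.109 / 0.064125 = 1.6998 kg.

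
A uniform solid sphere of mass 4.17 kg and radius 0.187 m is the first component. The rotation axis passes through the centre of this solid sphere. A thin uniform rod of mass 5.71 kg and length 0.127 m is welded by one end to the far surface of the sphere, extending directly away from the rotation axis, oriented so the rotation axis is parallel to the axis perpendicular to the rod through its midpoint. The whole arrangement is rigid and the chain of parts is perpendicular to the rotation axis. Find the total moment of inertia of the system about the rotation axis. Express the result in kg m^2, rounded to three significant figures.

Solid sphere: I_cm = (2/5)MR² = (2/5)(4.17)(0.187)² = 0.058328 kg m^2; axis through the centre, so I = 0.058328 kg m^2.
Thin rod: I_cm = (1/12)ML² = (1/12)(5.71)(0.127)² = 0.0076747 kg m^2; centre at d = 0.187 + 0.0635 = 0.2505 m, so I = I_cm + Md² gives I = 0.0076747 + (5.71)(0.2505)² = 0.36598 kg m^2.
Total I = 0.058328 + 0.36598 = 0.42431 kg m^2.

0.424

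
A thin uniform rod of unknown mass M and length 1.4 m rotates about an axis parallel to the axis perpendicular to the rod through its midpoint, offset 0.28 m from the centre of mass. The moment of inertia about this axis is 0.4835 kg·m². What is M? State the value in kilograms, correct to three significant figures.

2.00

I = I_cm + Md² = (1/12)ML² + Md² = M·[0.0833333·(1.4)² + (0.28)²] = M·0.24173.
So M = 0.4835 / 0.24173 = 2.0001 kg.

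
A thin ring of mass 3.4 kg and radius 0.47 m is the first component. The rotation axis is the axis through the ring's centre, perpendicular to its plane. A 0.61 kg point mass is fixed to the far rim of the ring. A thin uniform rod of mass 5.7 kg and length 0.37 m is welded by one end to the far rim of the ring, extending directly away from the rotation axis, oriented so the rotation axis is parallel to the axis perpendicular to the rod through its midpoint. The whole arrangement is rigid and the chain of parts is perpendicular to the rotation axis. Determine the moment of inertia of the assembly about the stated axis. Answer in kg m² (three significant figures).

Thin ring: I_cm = MR² = (3.4)(0.47)² = 0.75106 kg m²; axis through the centre, so I = 0.75106 kg m².
Point mass: I_cm = 0; centre at d = 0.47 m, so the parallel axis theorem gives I = 0 + (0.61)(0.47)² = 0.13475 kg m².
Thin rod: I_cm = (1/12)ML² = (1/12)(5.7)(0.37)² = 0.065027 kg m²; centre at d = 0.47 + 0.185 = 0.655 m, so the parallel axis theorem gives I = 0.065027 + (5.7)(0.655)² = 2.5105 kg m².
Total I = 0.75106 + 0.13475 + 2.5105 = 3.3963 kg m².

3.40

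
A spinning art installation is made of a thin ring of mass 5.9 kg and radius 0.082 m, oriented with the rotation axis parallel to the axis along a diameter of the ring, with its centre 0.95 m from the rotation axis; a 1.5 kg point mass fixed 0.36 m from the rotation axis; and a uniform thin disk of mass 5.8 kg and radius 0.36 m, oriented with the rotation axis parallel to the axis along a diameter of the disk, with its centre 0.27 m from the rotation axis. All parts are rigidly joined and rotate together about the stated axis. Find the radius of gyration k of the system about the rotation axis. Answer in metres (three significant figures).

Thin ring: I_cm = (1/2)MR² = (1/2)(5.9)(0.082)² = 0.019836 kg·m²; centre at d = 0.95 m, so I = I_cm + Md² gives I = 0.019836 + (5.9)(0.95)² = 5.3446 kg·m².
Point mass: I_cm = 0; centre at d = 0.36 m, so I = I_cm + Md² gives I = 0 + (1.5)(0.36)² = 0.1944 kg·m².
Thin disk: I_cm = (1/4)MR² = (1/4)(5.8)(0.36)² = 0.18792 kg·m²; centre at d = 0.27 m, so I = I_cm + Md² gives I = 0.18792 + (5.8)(0.27)² = 0.61074 kg·m².
Total I = 6.1497 kg·m²; total mass M = 13.2 kg.
k = √(I/M) = √(6.1497/13.2) = 0.68256 m.

0.683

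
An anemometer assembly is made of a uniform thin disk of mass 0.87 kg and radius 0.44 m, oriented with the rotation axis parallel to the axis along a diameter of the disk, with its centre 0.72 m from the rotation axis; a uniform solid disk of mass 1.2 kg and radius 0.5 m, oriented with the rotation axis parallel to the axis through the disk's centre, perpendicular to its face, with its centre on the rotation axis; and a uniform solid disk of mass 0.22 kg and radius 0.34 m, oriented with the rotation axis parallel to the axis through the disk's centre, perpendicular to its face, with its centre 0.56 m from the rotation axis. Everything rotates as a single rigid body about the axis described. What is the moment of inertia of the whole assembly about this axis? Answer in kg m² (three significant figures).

Thin disk: I_cm = (1/4)MR² = (1/4)(0.87)(0.44)² = 0.042108 kg m²; centre at d = 0.72 m, so the parallel axis theorem gives I = 0.042108 + (0.87)(0.72)² = 0.49312 kg m².
Solid disk: I_cm = (1/2)MR² = (1/2)(1.2)(0.5)² = 0.15 kg m²; axis through the centre, so I = 0.15 kg m².
Solid disk: I_cm = (1/2)MR² = (1/2)(0.22)(0.34)² = 0.012716 kg m²; centre at d = 0.56 m, so the parallel axis theorem gives I = 0.012716 + (0.22)(0.56)² = 0.081708 kg m².
Total I = 0.49312 + 0.15 + 0.081708 = 0.72482 kg m².

0.725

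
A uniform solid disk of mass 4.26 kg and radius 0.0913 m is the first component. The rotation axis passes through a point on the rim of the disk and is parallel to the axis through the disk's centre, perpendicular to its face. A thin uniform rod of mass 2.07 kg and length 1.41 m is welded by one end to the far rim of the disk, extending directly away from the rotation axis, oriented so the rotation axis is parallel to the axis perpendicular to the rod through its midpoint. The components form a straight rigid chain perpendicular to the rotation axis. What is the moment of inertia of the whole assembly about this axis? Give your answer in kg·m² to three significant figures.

Solid disk: I_cm = (1/2)MR² = (1/2)(4.26)(0.0913)² = 0.017755 kg·m²; centre at d = 0.0913 m, so I = I_cm + Md² gives I = 0.017755 + (4.26)(0.0913)² = 0.053265 kg·m².
Thin rod: I_cm = (1/12)ML² = (1/12)(2.07)(1.41)² = 0.34295 kg·m²; centre at d = 0.0913 + 0.0913 + 0.705 = 0.8876 m, so I = I_cm + Md² gives I = 0.34295 + (2.07)(0.8876)² = 1.9738 kg·m².
Total I = 0.053265 + 1.9738 = 2.027 kg·m².

2.03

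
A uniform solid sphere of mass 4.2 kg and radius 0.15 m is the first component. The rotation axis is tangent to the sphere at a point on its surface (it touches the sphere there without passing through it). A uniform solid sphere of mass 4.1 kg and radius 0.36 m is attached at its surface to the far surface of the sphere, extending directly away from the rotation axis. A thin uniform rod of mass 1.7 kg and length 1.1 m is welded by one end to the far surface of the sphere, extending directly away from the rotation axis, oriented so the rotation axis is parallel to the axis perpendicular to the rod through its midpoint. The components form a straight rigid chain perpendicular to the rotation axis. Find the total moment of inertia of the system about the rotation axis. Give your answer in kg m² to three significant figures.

6.49

Solid sphere: I_cm = (2/5)MR² = (2/5)(4.2)(0.15)² = 0.0378 kg m²; centre at d = 0.15 m, so the parallel axis theorem gives I = 0.0378 + (4.2)(0.15)² = 0.1323 kg m².
Solid sphere: I_cm = (2/5)MR² = (2/5)(4.1)(0.36)² = 0.21254 kg m²; centre at d = 0.15 + 0.15 + 0.36 = 0.66 m, so the parallel axis theorem gives I = 0.21254 + (4.1)(0.66)² = 1.9985 kg m².
Thin rod: I_cm = (1/12)ML² = (1/12)(1.7)(1.1)² = 0.17142 kg m²; centre at d = 0.15 + 0.15 + 0.36 + 0.36 + 0.55 = 1.57 m, so the parallel axis theorem gives I = 0.17142 + (1.7)(1.57)² = 4.3617 kg m².
Total I = 0.1323 + 1.9985 + 4.3617 = 6.4926 kg m².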